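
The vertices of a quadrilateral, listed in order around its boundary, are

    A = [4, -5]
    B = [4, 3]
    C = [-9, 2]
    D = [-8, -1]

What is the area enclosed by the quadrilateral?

Cross-terms: 32, 35, 25, 44  ⇒  Σ = 136
Area = |Σ|/2 = 68.

68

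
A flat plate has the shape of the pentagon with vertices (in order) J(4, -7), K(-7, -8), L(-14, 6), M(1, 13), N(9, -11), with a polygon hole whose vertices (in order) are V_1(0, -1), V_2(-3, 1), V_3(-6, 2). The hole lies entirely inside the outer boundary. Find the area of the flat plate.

283.5

Outer boundary:
Apply the surveyor's formula: 2A = Σ (x_i·y_{i+1} − x_{i+1}·y_i), indices taken mod 5.
Σ = (-81) + (-154) + (-188) + (-128) + (-19) = -570
Area = |Σ|/2 = 285.
Hole:
Apply the surveyor's formula: 2A = Σ (x_i·y_{i+1} − x_{i+1}·y_i), indices taken mod 3.
Cross-terms: -3, 0, 6  ⇒  Σ = 3
Area = |Σ|/2 = 1.5.
Net area = 285 − 1.5 = 283.5.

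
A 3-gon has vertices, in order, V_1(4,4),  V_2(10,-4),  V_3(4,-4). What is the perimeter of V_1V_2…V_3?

24

|V_1V_2| = √((6)² + (-8)²) = √100 = 10
|V_2V_3| = √((-6)² + (0)²) = √36 = 6
|V_3V_1| = √((0)² + (8)²) = √64 = 8
Perimeter = 10 + 6 + 8 = 24.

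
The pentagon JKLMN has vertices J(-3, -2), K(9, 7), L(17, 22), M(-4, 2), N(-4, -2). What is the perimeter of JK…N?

66

|JK| = √((12)² + (9)²) = √225 = 15
|KL| = √((8)² + (15)²) = √289 = 17
|LM| = √((-21)² + (-20)²) = √841 = 29
|MN| = √((0)² + (-4)²) = √16 = 4
|NJ| = √((1)² + (0)²) = √1 = 1
Perimeter = 15 + 17 + 29 + 4 + 1 = 66.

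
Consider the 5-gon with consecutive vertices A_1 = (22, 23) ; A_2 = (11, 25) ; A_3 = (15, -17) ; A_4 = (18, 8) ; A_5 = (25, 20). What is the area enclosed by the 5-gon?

Σ = (297) + (-562) + (426) + (160) + (135) = 456
Area = |Σ|/2 = 228.

228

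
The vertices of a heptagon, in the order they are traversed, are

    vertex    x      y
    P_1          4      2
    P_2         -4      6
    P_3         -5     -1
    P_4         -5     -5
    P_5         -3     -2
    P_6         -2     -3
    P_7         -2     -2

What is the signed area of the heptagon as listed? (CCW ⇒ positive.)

Apply Gauss's area formula: 2A = Σ (x_i·y_{i+1} − x_{i+1}·y_i), indices taken mod 7.
Cross-terms: 32, 34, 20, -5, 5, -2, 4  ⇒  Σ = 88
Signed area = Σ/2 = 44 (positive ⇒ counter-clockwise traversal).

44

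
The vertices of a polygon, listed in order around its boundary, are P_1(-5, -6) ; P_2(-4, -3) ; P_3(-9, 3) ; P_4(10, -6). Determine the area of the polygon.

Apply the surveyor's formula: 2A = Σ (x_i·y_{i+1} − x_{i+1}·y_i), indices taken mod 4.
Σ = (-9) + (-39) + (24) + (-90) = -114
Area = |Σ|/2 = 57.

57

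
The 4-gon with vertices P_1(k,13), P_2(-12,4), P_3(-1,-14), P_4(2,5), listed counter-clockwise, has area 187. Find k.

Write out the shoelace sum; only the two edges meeting at P_1 involve k:
2·Area = [(2·13 − k·5) + (k·4 − (-12)·13)] + 195
       = -1·k + 377 = 374
⇒ k = 3.

3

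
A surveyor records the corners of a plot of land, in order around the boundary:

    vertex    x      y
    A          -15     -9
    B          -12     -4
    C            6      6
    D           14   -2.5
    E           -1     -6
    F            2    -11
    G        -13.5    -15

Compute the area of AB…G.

A→B: (-15)(-4) − (-12)(-9) = -48
B→C: (-12)(6) − (6)(-4) = -48
C→D: (6)(-2.5) − (14)(6) = -99
D→E: (14)(-6) − (-1)(-2.5) = -86.5
E→F: (-1)(-11) − (2)(-6) = 23
F→G: (2)(-15) − (-13.5)(-11) = -178.5
G→A: (-13.5)(-9) − (-15)(-15) = -103.5
Σ = -540.5
Area = |Σ|/2 = 270.25.

270.25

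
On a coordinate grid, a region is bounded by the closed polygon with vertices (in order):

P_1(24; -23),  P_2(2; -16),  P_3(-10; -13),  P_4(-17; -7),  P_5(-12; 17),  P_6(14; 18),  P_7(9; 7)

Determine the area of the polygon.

Apply the shoelace (surveyor's) formula: 2A = Σ (x_i·y_{i+1} − x_{i+1}·y_i), indices taken mod 7.
Σ = (-338) + (-186) + (-151) + (-373) + (-454) + (-64) + (-375) = -1941
Area = |Σ|/2 = 970.5.

970.5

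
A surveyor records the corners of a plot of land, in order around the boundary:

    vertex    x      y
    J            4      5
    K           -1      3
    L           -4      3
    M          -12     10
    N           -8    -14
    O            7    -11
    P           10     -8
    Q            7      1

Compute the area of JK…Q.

303.5

Apply Gauss's area formula: 2A = Σ (x_i·y_{i+1} − x_{i+1}·y_i), indices taken mod 8.
Cross-terms: 17, 9, -4, 248, 186, 54, 66, 31  ⇒  Σ = 607
Area = |Σ|/2 = 303.5.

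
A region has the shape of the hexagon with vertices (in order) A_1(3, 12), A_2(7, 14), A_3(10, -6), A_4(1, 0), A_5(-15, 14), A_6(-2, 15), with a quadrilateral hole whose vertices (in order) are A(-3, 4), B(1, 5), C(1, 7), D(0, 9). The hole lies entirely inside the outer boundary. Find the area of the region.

225.5

Outer boundary:
Apply the surveyor's formula: 2A = Σ (x_i·y_{i+1} − x_{i+1}·y_i), indices taken mod 6.
A_1→A_2: (3)(14) − (7)(12) = -42
A_2→A_3: (7)(-6) − (10)(14) = -182
A_3→A_4: (10)(0) − (1)(-6) = 6
A_4→A_5: (1)(14) − (-15)(0) = 14
A_5→A_6: (-15)(15) − (-2)(14) = -197
A_6→A_1: (-2)(12) − (3)(15) = -69
Σ = -470
Area = |Σ|/2 = 235.
Hole:
Apply Gauss's area formula: 2A = Σ (x_i·y_{i+1} − x_{i+1}·y_i), indices taken mod 4.
Σ = (-19) + (2) + (9) + (27) = 19
Area = |Σ|/2 = 9.5.
Net area = 235 − 9.5 = 225.5.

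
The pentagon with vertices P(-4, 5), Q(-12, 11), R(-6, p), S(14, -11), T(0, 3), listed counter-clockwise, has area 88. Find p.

The doubled signed area Σ (x_i y_{i+1} − x_{i+1} y_i) is linear in p.
With p=0 it equals 202; the coefficient of p is -26 (from the two edges through R).
So -26·p + 202 = 2·88 = 176 ⇒ p = 1.

1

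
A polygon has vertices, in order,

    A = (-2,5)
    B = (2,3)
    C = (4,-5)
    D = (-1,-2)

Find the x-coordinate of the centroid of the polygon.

0.8

Apply the surveyor's formula. First the cross-terms c_i = x_i·y_{i+1} − x_{i+1}·y_i:
  -16, -22, -13, -9  ⇒  2A = -60, A = -30.
Then Σ (x_i + x_{i+1})·c_i = -144, so x̄ = -144 / (6·(-30)) = 0.8.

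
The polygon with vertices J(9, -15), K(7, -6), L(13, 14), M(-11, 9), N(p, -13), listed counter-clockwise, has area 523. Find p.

-12

The doubled signed area Σ (x_i y_{i+1} − x_{i+1} y_i) is linear in p.
With p=0 it equals 758; the coefficient of p is -24 (from the two edges through N).
So -24·p + 758 = 2·523 = 1046 ⇒ p = -12.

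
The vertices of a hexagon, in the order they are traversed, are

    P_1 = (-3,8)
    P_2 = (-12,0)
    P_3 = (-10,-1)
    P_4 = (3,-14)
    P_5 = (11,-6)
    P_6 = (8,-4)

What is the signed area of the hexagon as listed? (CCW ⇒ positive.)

Σ = (96) + (12) + (143) + (136) + (4) + (52) = 443
Signed area = Σ/2 = 221.5 (positive ⇒ counter-clockwise traversal).

221.5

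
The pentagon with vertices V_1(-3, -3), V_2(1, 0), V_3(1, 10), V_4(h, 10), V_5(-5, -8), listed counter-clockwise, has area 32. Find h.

The doubled signed area Σ (x_i y_{i+1} − x_{i+1} y_i) is linear in h.
With h=0 it equals 64; the coefficient of h is -18 (from the two edges through V_4).
So -18·h + 64 = 2·32 = 64 ⇒ h = 0.

0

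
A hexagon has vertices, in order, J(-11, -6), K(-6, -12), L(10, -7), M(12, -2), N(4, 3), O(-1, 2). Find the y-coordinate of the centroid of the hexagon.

Apply Gauss's area formula. First the cross-terms c_i = x_i·y_{i+1} − x_{i+1}·y_i:
  96, 162, 64, 44, 11, 28  ⇒  2A = 405, A = 202.5.
Then Σ (y_i + y_{i+1})·c_i = -5395, so ȳ = -5395 / (6·202.5) = -1079/243.

-1079/243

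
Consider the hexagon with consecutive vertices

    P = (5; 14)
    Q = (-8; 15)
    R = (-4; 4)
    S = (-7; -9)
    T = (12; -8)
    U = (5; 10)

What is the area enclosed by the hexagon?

Apply the surveyor's formula: 2A = Σ (x_i·y_{i+1} − x_{i+1}·y_i), indices taken mod 6.
Cross-terms: 187, 28, 64, 164, 160, 20  ⇒  Σ = 623
Area = |Σ|/2 = 311.5.

311.5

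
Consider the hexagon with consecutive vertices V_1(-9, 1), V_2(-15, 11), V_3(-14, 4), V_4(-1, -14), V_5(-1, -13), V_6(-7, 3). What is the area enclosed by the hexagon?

67.5

Apply the shoelace (surveyor's) formula: 2A = Σ (x_i·y_{i+1} − x_{i+1}·y_i), indices taken mod 6.
Σ = (-84) + (94) + (200) + (-1) + (-94) + (20) = 135
Area = |Σ|/2 = 67.5.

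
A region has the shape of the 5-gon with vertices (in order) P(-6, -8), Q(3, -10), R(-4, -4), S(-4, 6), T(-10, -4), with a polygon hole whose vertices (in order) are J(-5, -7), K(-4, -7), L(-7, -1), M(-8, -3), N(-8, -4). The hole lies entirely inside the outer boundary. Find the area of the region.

52.5

Outer boundary:
Σ = (84) + (-52) + (-40) + (76) + (56) = 124
Area = |Σ|/2 = 62.
Hole:
Σ = (7) + (-45) + (13) + (8) + (36) = 19
Area = |Σ|/2 = 9.5.
Net area = 62 − 9.5 = 52.5.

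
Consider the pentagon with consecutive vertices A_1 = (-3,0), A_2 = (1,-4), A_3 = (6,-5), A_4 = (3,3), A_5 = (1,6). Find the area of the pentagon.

48.5

Apply Gauss's area formula: 2A = Σ (x_i·y_{i+1} − x_{i+1}·y_i), indices taken mod 5.
A_1→A_2: (-3)(-4) − (1)(0) = 12
A_2→A_3: (1)(-5) − (6)(-4) = 19
A_3→A_4: (6)(3) − (3)(-5) = 33
A_4→A_5: (3)(6) − (1)(3) = 15
A_5→A_1: (1)(0) − (-3)(6) = 18
Σ = 97
Area = |Σ|/2 = 48.5.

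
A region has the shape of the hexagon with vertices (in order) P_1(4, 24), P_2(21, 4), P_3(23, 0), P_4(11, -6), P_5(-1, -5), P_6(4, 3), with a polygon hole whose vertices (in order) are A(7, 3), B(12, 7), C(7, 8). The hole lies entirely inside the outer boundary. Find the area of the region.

326.5

Outer boundary:
Σ = (-488) + (-92) + (-138) + (-61) + (17) + (84) = -678
Area = |Σ|/2 = 339.
Hole:
Σ = (13) + (47) + (-35) = 25
Area = |Σ|/2 = 12.5.
Net area = 339 − 12.5 = 326.5.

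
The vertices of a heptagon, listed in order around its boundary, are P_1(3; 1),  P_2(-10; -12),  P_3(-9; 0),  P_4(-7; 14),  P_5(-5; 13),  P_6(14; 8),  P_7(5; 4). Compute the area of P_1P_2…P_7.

247

Apply the shoelace formula: 2A = Σ (x_i·y_{i+1} − x_{i+1}·y_i), indices taken mod 7.
Σ = (-26) + (-108) + (-126) + (-21) + (-222) + (16) + (-7) = -494
Area = |Σ|/2 = 247.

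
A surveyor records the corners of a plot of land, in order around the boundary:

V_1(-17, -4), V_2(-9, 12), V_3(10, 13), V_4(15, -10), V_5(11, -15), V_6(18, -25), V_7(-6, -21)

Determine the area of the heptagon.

876.5

Σ = (-240) + (-237) + (-295) + (-115) + (-5) + (-528) + (-333) = -1753
Area = |Σ|/2 = 876.5.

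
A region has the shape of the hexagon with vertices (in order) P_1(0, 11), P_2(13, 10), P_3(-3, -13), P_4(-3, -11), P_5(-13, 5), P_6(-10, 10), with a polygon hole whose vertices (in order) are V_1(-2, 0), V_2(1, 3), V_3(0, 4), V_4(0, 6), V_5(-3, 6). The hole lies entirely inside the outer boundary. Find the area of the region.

Outer boundary:
Apply the surveyor's formula: 2A = Σ (x_i·y_{i+1} − x_{i+1}·y_i), indices taken mod 6.
Cross-terms: -143, -139, -6, -158, -80, -110  ⇒  Σ = -636
Area = |Σ|/2 = 318.
Hole:
Σ = (-6) + (4) + (0) + (18) + (12) = 28
Area = |Σ|/2 = 14.
Net area = 318 − 14 = 304.

304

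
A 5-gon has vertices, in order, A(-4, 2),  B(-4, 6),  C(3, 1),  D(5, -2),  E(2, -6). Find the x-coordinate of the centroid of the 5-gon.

16/57

Apply Gauss's area formula. First the cross-terms c_i = x_i·y_{i+1} − x_{i+1}·y_i:
  -16, -22, -11, -26, -20  ⇒  2A = -95, A = -47.5.
Then Σ (x_i + x_{i+1})·c_i = -80, so x̄ = -80 / (6·(-47.5)) = 16/57.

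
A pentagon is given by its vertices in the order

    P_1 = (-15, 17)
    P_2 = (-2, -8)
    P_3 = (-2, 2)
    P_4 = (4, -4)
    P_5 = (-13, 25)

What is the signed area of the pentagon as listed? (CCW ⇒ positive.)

168

Cross-terms: 154, -20, 0, 48, 154  ⇒  Σ = 336
Signed area = Σ/2 = 168 (positive ⇒ counter-clockwise traversal).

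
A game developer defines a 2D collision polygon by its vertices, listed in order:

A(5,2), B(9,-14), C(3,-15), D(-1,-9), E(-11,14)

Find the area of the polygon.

214

Cross-terms: -88, -93, -42, -113, -92  ⇒  Σ = -428
Area = |Σ|/2 = 214.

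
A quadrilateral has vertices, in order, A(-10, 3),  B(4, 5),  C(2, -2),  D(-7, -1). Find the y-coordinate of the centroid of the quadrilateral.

188/127

Apply Gauss's area formula. First the cross-terms c_i = x_i·y_{i+1} − x_{i+1}·y_i:
  -62, -18, -16, -31  ⇒  2A = -127, A = -63.5.
Then Σ (y_i + y_{i+1})·c_i = -564, so ȳ = -564 / (6·(-63.5)) = 188/127.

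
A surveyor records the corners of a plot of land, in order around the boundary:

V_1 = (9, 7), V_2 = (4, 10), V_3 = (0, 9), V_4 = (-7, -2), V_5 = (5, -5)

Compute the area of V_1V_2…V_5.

143

Apply the shoelace formula: 2A = Σ (x_i·y_{i+1} − x_{i+1}·y_i), indices taken mod 5.
Σ = (62) + (36) + (63) + (45) + (80) = 286
Area = |Σ|/2 = 143.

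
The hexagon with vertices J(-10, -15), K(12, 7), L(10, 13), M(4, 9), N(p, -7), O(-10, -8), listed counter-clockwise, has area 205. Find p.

-12

Write out the shoelace sum; only the two edges meeting at N involve p:
2·Area = [(4·(-7) − p·9) + (p·(-8) − (-10)·(-7))] + 304
       = -17·p + 206 = 410
⇒ p = -12.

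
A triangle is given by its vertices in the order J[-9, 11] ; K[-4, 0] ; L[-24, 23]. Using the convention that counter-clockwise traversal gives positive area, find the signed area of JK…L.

Apply the shoelace formula: 2A = Σ (x_i·y_{i+1} − x_{i+1}·y_i), indices taken mod 3.
Σ = (44) + (-92) + (-57) = -105
Signed area = Σ/2 = -52.5 (negative ⇒ clockwise traversal).

-52.5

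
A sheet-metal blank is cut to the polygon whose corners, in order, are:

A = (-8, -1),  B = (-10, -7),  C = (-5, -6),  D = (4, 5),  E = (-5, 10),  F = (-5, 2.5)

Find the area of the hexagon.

98.75

Apply the surveyor's formula: 2A = Σ (x_i·y_{i+1} − x_{i+1}·y_i), indices taken mod 6.
Σ = (46) + (25) + (-1) + (65) + (37.5) + (25) = 197.5
Area = |Σ|/2 = 98.75.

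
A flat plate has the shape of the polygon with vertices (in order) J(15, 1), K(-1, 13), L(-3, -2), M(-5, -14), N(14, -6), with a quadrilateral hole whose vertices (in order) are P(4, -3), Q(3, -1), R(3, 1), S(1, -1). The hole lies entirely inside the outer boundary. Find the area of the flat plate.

Outer boundary:
Σ = (196) + (41) + (32) + (226) + (104) = 599
Area = |Σ|/2 = 299.5.
Hole:
Apply the shoelace (surveyor's) formula: 2A = Σ (x_i·y_{i+1} − x_{i+1}·y_i), indices taken mod 4.
Σ = (5) + (6) + (-4) + (1) = 8
Area = |Σ|/2 = 4.
Net area = 299.5 − 4 = 295.5.

295.5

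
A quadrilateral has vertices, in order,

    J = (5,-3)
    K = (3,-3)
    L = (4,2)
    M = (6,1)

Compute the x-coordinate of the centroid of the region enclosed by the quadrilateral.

Apply the surveyor's formula. First the cross-terms c_i = x_i·y_{i+1} − x_{i+1}·y_i:
  -6, 18, -8, -23  ⇒  2A = -19, A = -9.5.
Then Σ (x_i + x_{i+1})·c_i = -255, so x̄ = -255 / (6·(-9.5)) = 85/19.

85/19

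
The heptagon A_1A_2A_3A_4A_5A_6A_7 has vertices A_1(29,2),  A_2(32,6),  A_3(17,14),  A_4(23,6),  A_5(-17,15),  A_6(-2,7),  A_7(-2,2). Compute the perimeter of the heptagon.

126

|A_1A_2| = √((3)² + (4)²) = √25 = 5
|A_2A_3| = √((-15)² + (8)²) = √289 = 17
|A_3A_4| = √((6)² + (-8)²) = √100 = 10
|A_4A_5| = √((-40)² + (9)²) = √1681 = 41
|A_5A_6| = √((15)² + (-8)²) = √289 = 17
|A_6A_7| = √((0)² + (-5)²) = √25 = 5
|A_7A_1| = √((31)² + (0)²) = √961 = 31
Perimeter = 5 + 17 + 10 + 41 + 17 + 5 + 31 = 126.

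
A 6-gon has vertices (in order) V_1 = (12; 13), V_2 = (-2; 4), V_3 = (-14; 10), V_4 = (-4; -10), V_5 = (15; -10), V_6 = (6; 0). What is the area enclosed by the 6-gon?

Σ = (74) + (36) + (180) + (190) + (60) + (78) = 618
Area = |Σ|/2 = 309.

309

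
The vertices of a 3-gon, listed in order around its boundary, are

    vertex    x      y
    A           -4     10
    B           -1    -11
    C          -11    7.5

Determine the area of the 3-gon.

Apply the shoelace (surveyor's) formula: 2A = Σ (x_i·y_{i+1} − x_{i+1}·y_i), indices taken mod 3.
Σ = (54) + (-128.5) + (-80) = -154.5
Area = |Σ|/2 = 77.25.

77.25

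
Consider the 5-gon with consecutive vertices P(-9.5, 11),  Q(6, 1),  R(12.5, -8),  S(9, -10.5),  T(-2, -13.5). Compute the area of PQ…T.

Apply the shoelace formula: 2A = Σ (x_i·y_{i+1} − x_{i+1}·y_i), indices taken mod 5.
Cross-terms: -75.5, -60.5, -59.25, -142.5, -150.25  ⇒  Σ = -488
Area = |Σ|/2 = 244.

244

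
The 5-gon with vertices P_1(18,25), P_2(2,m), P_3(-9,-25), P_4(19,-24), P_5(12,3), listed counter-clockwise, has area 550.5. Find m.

Write out the shoelace sum; only the two edges meeting at P_2 involve m:
2·Area = [(18·m − 2·25) + (2·(-25) − (-9)·m)] + 1282
       = 27·m + 1182 = 1101
⇒ m = -3.

-3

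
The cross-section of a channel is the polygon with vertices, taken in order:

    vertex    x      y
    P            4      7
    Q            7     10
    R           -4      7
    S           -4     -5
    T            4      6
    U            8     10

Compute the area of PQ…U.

Apply the shoelace (surveyor's) formula: 2A = Σ (x_i·y_{i+1} − x_{i+1}·y_i), indices taken mod 6.
Cross-terms: -9, 89, 48, -4, -8, 16  ⇒  Σ = 132
Area = |Σ|/2 = 66.

66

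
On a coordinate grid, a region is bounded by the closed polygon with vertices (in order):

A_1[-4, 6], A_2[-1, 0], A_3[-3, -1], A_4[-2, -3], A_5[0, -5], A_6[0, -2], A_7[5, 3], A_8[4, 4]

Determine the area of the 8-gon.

Apply the shoelace (surveyor's) formula: 2A = Σ (x_i·y_{i+1} − x_{i+1}·y_i), indices taken mod 8.
A_1→A_2: (-4)(0) − (-1)(6) = 6
A_2→A_3: (-1)(-1) − (-3)(0) = 1
A_3→A_4: (-3)(-3) − (-2)(-1) = 7
A_4→A_5: (-2)(-5) − (0)(-3) = 10
A_5→A_6: (0)(-2) − (0)(-5) = 0
A_6→A_7: (0)(3) − (5)(-2) = 10
A_7→A_8: (5)(4) − (4)(3) = 8
A_8→A_1: (4)(6) − (-4)(4) = 40
Σ = 82
Area = |Σ|/2 = 41.

41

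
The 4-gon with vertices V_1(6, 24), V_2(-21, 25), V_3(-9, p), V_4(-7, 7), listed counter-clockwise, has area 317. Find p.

Write out the shoelace sum; only the two edges meeting at V_3 involve p:
2·Area = [((-21)·p − (-9)·25) + ((-9)·7 − (-7)·p)] + 444
       = -14·p + 606 = 634
⇒ p = -2.

-2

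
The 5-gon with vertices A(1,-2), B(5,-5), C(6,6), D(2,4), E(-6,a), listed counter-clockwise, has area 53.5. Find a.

The doubled signed area Σ (x_i y_{i+1} − x_{i+1} y_i) is linear in a.
With a=0 it equals 113; the coefficient of a is 1 (from the two edges through E).
So 1·a + 113 = 2·53.5 = 107 ⇒ a = -6.

-6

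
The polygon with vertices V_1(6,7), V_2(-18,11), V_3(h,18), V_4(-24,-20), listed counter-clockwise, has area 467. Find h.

-22

Write out the shoelace sum; only the two edges meeting at V_3 involve h:
2·Area = [((-18)·18 − h·11) + (h·(-20) − (-24)·18)] + 144
       = -31·h + 252 = 934
⇒ h = -22.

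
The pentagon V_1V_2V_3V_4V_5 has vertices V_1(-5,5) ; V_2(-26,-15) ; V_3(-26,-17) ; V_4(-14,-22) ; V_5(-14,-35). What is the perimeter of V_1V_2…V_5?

|V_1V_2| = √((-21)² + (-20)²) = √841 = 29
|V_2V_3| = √((0)² + (-2)²) = √4 = 2
|V_3V_4| = √((12)² + (-5)²) = √169 = 13
|V_4V_5| = √((0)² + (-13)²) = √169 = 13
|V_5V_1| = √((9)² + (40)²) = √1681 = 41
Perimeter = 29 + 2 + 13 + 13 + 41 = 98.

98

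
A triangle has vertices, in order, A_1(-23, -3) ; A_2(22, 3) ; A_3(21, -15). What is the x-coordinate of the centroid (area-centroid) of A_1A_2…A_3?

20/3

Apply the shoelace (surveyor's) formula. First the cross-terms c_i = x_i·y_{i+1} − x_{i+1}·y_i:
  -3, -393, -408  ⇒  2A = -804, A = -402.
Then Σ (x_i + x_{i+1})·c_i = -16080, so x̄ = -16080 / (6·(-402)) = 20/3.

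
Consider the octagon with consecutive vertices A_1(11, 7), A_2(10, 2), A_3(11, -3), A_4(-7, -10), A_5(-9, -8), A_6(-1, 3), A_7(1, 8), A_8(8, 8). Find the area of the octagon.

199.5

Apply Gauss's area formula: 2A = Σ (x_i·y_{i+1} − x_{i+1}·y_i), indices taken mod 8.
Σ = (-48) + (-52) + (-131) + (-34) + (-35) + (-11) + (-56) + (-32) = -399
Area = |Σ|/2 = 199.5.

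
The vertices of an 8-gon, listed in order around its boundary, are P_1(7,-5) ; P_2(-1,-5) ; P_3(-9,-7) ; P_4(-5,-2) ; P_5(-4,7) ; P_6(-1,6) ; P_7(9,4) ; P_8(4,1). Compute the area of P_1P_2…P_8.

Apply the shoelace formula: 2A = Σ (x_i·y_{i+1} − x_{i+1}·y_i), indices taken mod 8.
Σ = (-40) + (-38) + (-17) + (-43) + (-17) + (-58) + (-7) + (-27) = -247
Area = |Σ|/2 = 123.5.

123.5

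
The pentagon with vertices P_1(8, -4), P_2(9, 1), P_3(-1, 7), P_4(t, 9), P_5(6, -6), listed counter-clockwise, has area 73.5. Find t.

Write out the shoelace sum; only the two edges meeting at P_4 involve t:
2·Area = [((-1)·9 − t·7) + (t·(-6) − 6·9)] + 132
       = -13·t + 69 = 147
⇒ t = -6.

-6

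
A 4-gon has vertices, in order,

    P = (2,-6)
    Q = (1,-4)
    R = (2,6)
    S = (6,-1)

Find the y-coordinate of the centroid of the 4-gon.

Apply Gauss's area formula. First the cross-terms c_i = x_i·y_{i+1} − x_{i+1}·y_i:
  -2, 14, -38, -34  ⇒  2A = -60, A = -30.
Then Σ (y_i + y_{i+1})·c_i = 96, so ȳ = 96 / (6·(-30)) = -8/15.

-8/15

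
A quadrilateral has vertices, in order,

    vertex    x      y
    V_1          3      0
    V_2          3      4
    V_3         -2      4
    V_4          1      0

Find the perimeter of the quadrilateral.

16

|V_1V_2| = √((0)² + (4)²) = √16 = 4
|V_2V_3| = √((-5)² + (0)²) = √25 = 5
|V_3V_4| = √((3)² + (-4)²) = √25 = 5
|V_4V_1| = √((2)² + (0)²) = √4 = 2
Perimeter = 4 + 5 + 5 + 2 = 16.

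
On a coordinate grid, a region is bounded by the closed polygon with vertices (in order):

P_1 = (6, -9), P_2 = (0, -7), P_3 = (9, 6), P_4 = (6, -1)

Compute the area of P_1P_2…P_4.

Apply the surveyor's formula: 2A = Σ (x_i·y_{i+1} − x_{i+1}·y_i), indices taken mod 4.
P_1→P_2: (6)(-7) − (0)(-9) = -42
P_2→P_3: (0)(6) − (9)(-7) = 63
P_3→P_4: (9)(-1) − (6)(6) = -45
P_4→P_1: (6)(-9) − (6)(-1) = -48
Σ = -72
Area = |Σ|/2 = 36.

36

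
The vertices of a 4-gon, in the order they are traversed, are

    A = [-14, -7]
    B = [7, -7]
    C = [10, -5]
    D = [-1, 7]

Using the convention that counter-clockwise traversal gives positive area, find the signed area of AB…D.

176

Σ = (147) + (35) + (65) + (105) = 352
Signed area = Σ/2 = 176 (positive ⇒ counter-clockwise traversal).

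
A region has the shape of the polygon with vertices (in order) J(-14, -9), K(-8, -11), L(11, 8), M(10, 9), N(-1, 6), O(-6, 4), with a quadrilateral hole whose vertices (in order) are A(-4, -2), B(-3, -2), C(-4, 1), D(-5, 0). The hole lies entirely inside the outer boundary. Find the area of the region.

181.5

Outer boundary:
Cross-terms: 82, 57, 19, 69, 32, 110  ⇒  Σ = 369
Area = |Σ|/2 = 184.5.
Hole:
Apply the shoelace (surveyor's) formula: 2A = Σ (x_i·y_{i+1} − x_{i+1}·y_i), indices taken mod 4.
Σ = (2) + (-11) + (5) + (10) = 6
Area = |Σ|/2 = 3.
Net area = 184.5 − 3 = 181.5.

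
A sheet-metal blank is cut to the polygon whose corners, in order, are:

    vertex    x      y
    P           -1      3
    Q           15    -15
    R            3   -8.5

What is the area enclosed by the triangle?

Apply the shoelace formula: 2A = Σ (x_i·y_{i+1} − x_{i+1}·y_i), indices taken mod 3.
P→Q: (-1)(-15) − (15)(3) = -30
Q→R: (15)(-8.5) − (3)(-15) = -82.5
R→P: (3)(3) − (-1)(-8.5) = 0.5
Σ = -112
Area = |Σ|/2 = 56.

56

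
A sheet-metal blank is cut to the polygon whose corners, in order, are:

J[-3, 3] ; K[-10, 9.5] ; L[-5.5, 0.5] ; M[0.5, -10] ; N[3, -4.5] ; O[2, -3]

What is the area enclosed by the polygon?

64.125

Apply the surveyor's formula: 2A = Σ (x_i·y_{i+1} − x_{i+1}·y_i), indices taken mod 6.
Cross-terms: 1.5, 47.25, 54.75, 27.75, 0, -3  ⇒  Σ = 128.25
Area = |Σ|/2 = 64.125.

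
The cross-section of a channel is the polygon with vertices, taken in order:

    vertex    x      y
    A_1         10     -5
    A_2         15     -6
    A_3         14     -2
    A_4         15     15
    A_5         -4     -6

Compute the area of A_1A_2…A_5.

179.5

A_1→A_2: (10)(-6) − (15)(-5) = 15
A_2→A_3: (15)(-2) − (14)(-6) = 54
A_3→A_4: (14)(15) − (15)(-2) = 240
A_4→A_5: (15)(-6) − (-4)(15) = -30
A_5→A_1: (-4)(-5) − (10)(-6) = 80
Σ = 359
Area = |Σ|/2 = 179.5.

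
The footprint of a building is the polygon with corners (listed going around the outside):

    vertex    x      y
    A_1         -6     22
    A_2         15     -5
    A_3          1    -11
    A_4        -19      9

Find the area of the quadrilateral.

Apply the shoelace (surveyor's) formula: 2A = Σ (x_i·y_{i+1} − x_{i+1}·y_i), indices taken mod 4.
A_1→A_2: (-6)(-5) − (15)(22) = -300
A_2→A_3: (15)(-11) − (1)(-5) = -160
A_3→A_4: (1)(9) − (-19)(-11) = -200
A_4→A_1: (-19)(22) − (-6)(9) = -364
Σ = -1024
Area = |Σ|/2 = 512.

512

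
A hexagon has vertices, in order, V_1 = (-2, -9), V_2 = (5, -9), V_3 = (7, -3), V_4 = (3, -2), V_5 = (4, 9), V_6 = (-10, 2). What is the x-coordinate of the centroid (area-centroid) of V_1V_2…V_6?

-28/37

Apply the shoelace formula. First the cross-terms c_i = x_i·y_{i+1} − x_{i+1}·y_i:
  63, 48, -5, 35, 98, 94  ⇒  2A = 333, A = 166.5.
Then Σ (x_i + x_{i+1})·c_i = -756, so x̄ = -756 / (6·166.5) = -28/37.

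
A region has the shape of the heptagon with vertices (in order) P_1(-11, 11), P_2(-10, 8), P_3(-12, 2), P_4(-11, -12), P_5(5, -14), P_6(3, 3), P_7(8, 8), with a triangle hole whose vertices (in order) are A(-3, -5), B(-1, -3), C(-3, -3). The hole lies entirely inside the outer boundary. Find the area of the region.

353.5

Outer boundary:
Apply Gauss's area formula: 2A = Σ (x_i·y_{i+1} − x_{i+1}·y_i), indices taken mod 7.
Cross-terms: 22, 76, 166, 214, 57, 0, 176  ⇒  Σ = 711
Area = |Σ|/2 = 355.5.
Hole:
Σ = (4) + (-6) + (6) = 4
Area = |Σ|/2 = 2.
Net area = 355.5 − 2 = 353.5.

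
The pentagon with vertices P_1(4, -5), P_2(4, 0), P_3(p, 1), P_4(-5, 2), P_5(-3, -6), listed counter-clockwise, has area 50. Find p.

Write out the shoelace sum; only the two edges meeting at P_3 involve p:
2·Area = [(4·1 − p·0) + (p·2 − (-5)·1)] + 95
       = 2·p + 104 = 100
⇒ p = -2.

-2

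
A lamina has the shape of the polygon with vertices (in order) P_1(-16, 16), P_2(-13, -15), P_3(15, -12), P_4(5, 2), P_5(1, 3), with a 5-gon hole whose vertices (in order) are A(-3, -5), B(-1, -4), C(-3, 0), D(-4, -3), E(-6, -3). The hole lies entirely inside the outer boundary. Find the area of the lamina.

Outer boundary:
Apply the shoelace (surveyor's) formula: 2A = Σ (x_i·y_{i+1} − x_{i+1}·y_i), indices taken mod 5.
Cross-terms: 448, 381, 90, 13, 64  ⇒  Σ = 996
Area = |Σ|/2 = 498.
Hole:
Σ = (7) + (-12) + (9) + (-6) + (21) = 19
Area = |Σ|/2 = 9.5.
Net area = 498 − 9.5 = 488.5.

488.5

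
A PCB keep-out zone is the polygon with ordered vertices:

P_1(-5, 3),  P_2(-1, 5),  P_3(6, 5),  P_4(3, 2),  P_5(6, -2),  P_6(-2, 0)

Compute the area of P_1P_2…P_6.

44

Apply the shoelace (surveyor's) formula: 2A = Σ (x_i·y_{i+1} − x_{i+1}·y_i), indices taken mod 6.
Cross-terms: -22, -35, -3, -18, -4, -6  ⇒  Σ = -88
Area = |Σ|/2 = 44.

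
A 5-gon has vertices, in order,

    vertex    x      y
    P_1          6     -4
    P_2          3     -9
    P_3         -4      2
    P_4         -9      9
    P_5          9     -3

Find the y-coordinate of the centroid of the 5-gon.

Apply the surveyor's formula. First the cross-terms c_i = x_i·y_{i+1} − x_{i+1}·y_i:
  -42, -30, -18, -54, -18  ⇒  2A = -162, A = -81.
Then Σ (y_i + y_{i+1})·c_i = 360, so ȳ = 360 / (6·(-81)) = -20/27.

-20/27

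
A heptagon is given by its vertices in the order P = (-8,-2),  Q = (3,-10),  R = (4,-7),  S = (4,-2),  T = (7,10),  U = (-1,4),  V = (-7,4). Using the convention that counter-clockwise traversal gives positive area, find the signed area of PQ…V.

Apply the surveyor's formula: 2A = Σ (x_i·y_{i+1} − x_{i+1}·y_i), indices taken mod 7.
Σ = (86) + (19) + (20) + (54) + (38) + (24) + (46) = 287
Signed area = Σ/2 = 143.5 (positive ⇒ counter-clockwise traversal).

143.5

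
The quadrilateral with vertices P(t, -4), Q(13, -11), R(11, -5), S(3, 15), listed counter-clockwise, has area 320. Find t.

-14

Write out the shoelace sum; only the two edges meeting at P involve t:
2·Area = [(3·(-4) − t·15) + (t·(-11) − 13·(-4))] + 236
       = -26·t + 276 = 640
⇒ t = -14.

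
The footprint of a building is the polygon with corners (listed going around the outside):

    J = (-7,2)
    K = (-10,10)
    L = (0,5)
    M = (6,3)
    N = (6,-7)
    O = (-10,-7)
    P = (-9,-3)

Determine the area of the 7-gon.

J→K: (-7)(10) − (-10)(2) = -50
K→L: (-10)(5) − (0)(10) = -50
L→M: (0)(3) − (6)(5) = -30
M→N: (6)(-7) − (6)(3) = -60
N→O: (6)(-7) − (-10)(-7) = -112
O→P: (-10)(-3) − (-9)(-7) = -33
P→J: (-9)(2) − (-7)(-3) = -39
Σ = -374
Area = |Σ|/2 = 187.

187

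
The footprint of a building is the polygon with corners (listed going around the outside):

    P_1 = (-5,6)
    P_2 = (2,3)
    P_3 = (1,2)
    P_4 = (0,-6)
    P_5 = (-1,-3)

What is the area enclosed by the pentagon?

Apply the shoelace formula: 2A = Σ (x_i·y_{i+1} − x_{i+1}·y_i), indices taken mod 5.
Cross-terms: -27, 1, -6, -6, -21  ⇒  Σ = -59
Area = |Σ|/2 = 29.5.

29.5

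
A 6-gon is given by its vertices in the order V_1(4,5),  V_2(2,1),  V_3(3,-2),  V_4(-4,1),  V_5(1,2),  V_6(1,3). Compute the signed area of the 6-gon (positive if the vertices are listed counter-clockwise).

-16.5

Apply the surveyor's formula: 2A = Σ (x_i·y_{i+1} − x_{i+1}·y_i), indices taken mod 6.
Σ = (-6) + (-7) + (-5) + (-9) + (1) + (-7) = -33
Signed area = Σ/2 = -16.5 (negative ⇒ clockwise traversal).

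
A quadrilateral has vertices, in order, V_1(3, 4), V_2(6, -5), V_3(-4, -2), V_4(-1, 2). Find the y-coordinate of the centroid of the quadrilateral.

Apply the shoelace (surveyor's) formula. First the cross-terms c_i = x_i·y_{i+1} − x_{i+1}·y_i:
  -39, -32, -10, -10  ⇒  2A = -91, A = -45.5.
Then Σ (y_i + y_{i+1})·c_i = 203, so ȳ = 203 / (6·(-45.5)) = -29/39.

-29/39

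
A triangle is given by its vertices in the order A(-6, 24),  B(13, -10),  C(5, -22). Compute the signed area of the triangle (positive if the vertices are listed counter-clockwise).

Σ = (-252) + (-236) + (-12) = -500
Signed area = Σ/2 = -250 (negative ⇒ clockwise traversal).

-250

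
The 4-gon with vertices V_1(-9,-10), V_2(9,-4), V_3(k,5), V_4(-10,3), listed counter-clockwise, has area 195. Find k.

Write out the shoelace sum; only the two edges meeting at V_3 involve k:
2·Area = [(9·5 − k·(-4)) + (k·3 − (-10)·5)] + 253
       = 7·k + 348 = 390
⇒ k = 6.

6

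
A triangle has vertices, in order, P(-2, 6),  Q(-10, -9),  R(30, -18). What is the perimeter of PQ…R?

98

|PQ| = √((-8)² + (-15)²) = √289 = 17
|QR| = √((40)² + (-9)²) = √1681 = 41
|RP| = √((-32)² + (24)²) = √1600 = 40
Perimeter = 17 + 41 + 40 = 98.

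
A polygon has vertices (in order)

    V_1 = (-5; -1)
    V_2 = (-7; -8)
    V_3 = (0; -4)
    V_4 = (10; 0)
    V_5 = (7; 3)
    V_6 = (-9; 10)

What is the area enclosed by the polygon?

Cross-terms: 33, 28, 40, 30, 97, 59  ⇒  Σ = 287
Area = |Σ|/2 = 143.5.

143.5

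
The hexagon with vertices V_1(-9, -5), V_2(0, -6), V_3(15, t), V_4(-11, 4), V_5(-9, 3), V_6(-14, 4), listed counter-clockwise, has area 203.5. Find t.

The doubled signed area Σ (x_i y_{i+1} − x_{i+1} y_i) is linear in t.
With t=0 it equals 319; the coefficient of t is 11 (from the two edges through V_3).
So 11·t + 319 = 2·203.5 = 407 ⇒ t = 8.

8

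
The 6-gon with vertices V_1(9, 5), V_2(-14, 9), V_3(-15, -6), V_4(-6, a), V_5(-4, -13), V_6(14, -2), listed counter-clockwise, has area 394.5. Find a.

Write out the shoelace sum; only the two edges meeting at V_4 involve a:
2·Area = [((-15)·a − (-6)·(-6)) + ((-6)·(-13) − (-4)·a)] + 648
       = -11·a + 690 = 789
⇒ a = -9.

-9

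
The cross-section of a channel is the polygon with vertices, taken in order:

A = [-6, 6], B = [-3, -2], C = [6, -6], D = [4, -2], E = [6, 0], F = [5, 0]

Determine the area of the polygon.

Apply the surveyor's formula: 2A = Σ (x_i·y_{i+1} − x_{i+1}·y_i), indices taken mod 6.
A→B: (-6)(-2) − (-3)(6) = 30
B→C: (-3)(-6) − (6)(-2) = 30
C→D: (6)(-2) − (4)(-6) = 12
D→E: (4)(0) − (6)(-2) = 12
E→F: (6)(0) − (5)(0) = 0
F→A: (5)(6) − (-6)(0) = 30
Σ = 114
Area = |Σ|/2 = 57.

57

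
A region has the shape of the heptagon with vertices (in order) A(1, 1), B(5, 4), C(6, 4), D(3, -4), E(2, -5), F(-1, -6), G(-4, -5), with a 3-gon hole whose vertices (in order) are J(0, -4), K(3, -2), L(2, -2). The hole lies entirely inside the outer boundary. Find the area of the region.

40.5

Outer boundary:
Apply Gauss's area formula: 2A = Σ (x_i·y_{i+1} − x_{i+1}·y_i), indices taken mod 7.
A→B: (1)(4) − (5)(1) = -1
B→C: (5)(4) − (6)(4) = -4
C→D: (6)(-4) − (3)(4) = -36
D→E: (3)(-5) − (2)(-4) = -7
E→F: (2)(-6) − (-1)(-5) = -17
F→G: (-1)(-5) − (-4)(-6) = -19
G→A: (-4)(1) − (1)(-5) = 1
Σ = -83
Area = |Σ|/2 = 41.5.
Hole:
Apply the surveyor's formula: 2A = Σ (x_i·y_{i+1} − x_{i+1}·y_i), indices taken mod 3.
Σ = (12) + (-2) + (-8) = 2
Area = |Σ|/2 = 1.
Net area = 41.5 − 1 = 40.5.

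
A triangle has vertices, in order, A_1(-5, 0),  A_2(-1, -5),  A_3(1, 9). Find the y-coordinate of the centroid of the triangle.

4/3

Apply Gauss's area formula. First the cross-terms c_i = x_i·y_{i+1} − x_{i+1}·y_i:
  25, -4, 45  ⇒  2A = 66, A = 33.
Then Σ (y_i + y_{i+1})·c_i = 264, so ȳ = 264 / (6·33) = 4/3.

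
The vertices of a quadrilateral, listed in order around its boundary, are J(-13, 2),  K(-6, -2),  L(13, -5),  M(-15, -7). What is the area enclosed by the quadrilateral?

Cross-terms: 38, 56, -166, -121  ⇒  Σ = -193
Area = |Σ|/2 = 96.5.

96.5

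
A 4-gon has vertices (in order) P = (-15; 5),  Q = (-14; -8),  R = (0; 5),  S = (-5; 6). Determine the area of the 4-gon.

105

Apply Gauss's area formula: 2A = Σ (x_i·y_{i+1} − x_{i+1}·y_i), indices taken mod 4.
Cross-terms: 190, -70, 25, 65  ⇒  Σ = 210
Area = |Σ|/2 = 105.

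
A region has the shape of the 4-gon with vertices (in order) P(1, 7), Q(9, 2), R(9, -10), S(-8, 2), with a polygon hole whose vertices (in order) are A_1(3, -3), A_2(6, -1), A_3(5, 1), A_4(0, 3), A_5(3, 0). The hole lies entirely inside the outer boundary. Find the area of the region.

Outer boundary:
Cross-terms: -61, -108, -62, -58  ⇒  Σ = -289
Area = |Σ|/2 = 144.5.
Hole:
Cross-terms: 15, 11, 15, -9, -9  ⇒  Σ = 23
Area = |Σ|/2 = 11.5.
Net area = 144.5 − 11.5 = 133.

133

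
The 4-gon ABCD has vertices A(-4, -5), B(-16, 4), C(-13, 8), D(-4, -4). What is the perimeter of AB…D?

36

|AB| = √((-12)² + (9)²) = √225 = 15
|BC| = √((3)² + (4)²) = √25 = 5
|CD| = √((9)² + (-12)²) = √225 = 15
|DA| = √((0)² + (-1)²) = √1 = 1
Perimeter = 15 + 5 + 15 + 1 = 36.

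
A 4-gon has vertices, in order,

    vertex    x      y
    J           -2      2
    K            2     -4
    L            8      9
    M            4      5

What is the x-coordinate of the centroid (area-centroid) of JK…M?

146/57

Apply the shoelace formula. First the cross-terms c_i = x_i·y_{i+1} − x_{i+1}·y_i:
  4, 50, 4, 18  ⇒  2A = 76, A = 38.
Then Σ (x_i + x_{i+1})·c_i = 584, so x̄ = 584 / (6·38) = 146/57.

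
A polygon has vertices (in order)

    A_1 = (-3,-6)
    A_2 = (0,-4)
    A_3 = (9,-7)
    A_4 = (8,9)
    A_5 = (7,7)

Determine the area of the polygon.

Apply the shoelace (surveyor's) formula: 2A = Σ (x_i·y_{i+1} − x_{i+1}·y_i), indices taken mod 5.
A_1→A_2: (-3)(-4) − (0)(-6) = 12
A_2→A_3: (0)(-7) − (9)(-4) = 36
A_3→A_4: (9)(9) − (8)(-7) = 137
A_4→A_5: (8)(7) − (7)(9) = -7
A_5→A_1: (7)(-6) − (-3)(7) = -21
Σ = 157
Area = |Σ|/2 = 78.5.

78.5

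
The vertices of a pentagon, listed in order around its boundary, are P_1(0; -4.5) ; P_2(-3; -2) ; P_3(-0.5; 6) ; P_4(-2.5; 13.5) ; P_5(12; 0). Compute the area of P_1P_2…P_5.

120.125

Σ = (-13.5) + (-19) + (8.25) + (-162) + (-54) = -240.25
Area = |Σ|/2 = 120.125.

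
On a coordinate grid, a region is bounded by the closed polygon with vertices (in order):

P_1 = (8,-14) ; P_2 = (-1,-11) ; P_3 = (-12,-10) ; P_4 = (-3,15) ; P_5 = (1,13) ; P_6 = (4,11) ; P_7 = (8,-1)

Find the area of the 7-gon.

362.5

Apply Gauss's area formula: 2A = Σ (x_i·y_{i+1} − x_{i+1}·y_i), indices taken mod 7.
Cross-terms: -102, -122, -210, -54, -41, -92, -104  ⇒  Σ = -725
Area = |Σ|/2 = 362.5.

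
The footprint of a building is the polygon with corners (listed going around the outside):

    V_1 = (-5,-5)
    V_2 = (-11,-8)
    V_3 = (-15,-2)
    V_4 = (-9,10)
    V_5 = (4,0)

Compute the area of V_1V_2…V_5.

170.5

Cross-terms: -15, -98, -168, -40, -20  ⇒  Σ = -341
Area = |Σ|/2 = 170.5.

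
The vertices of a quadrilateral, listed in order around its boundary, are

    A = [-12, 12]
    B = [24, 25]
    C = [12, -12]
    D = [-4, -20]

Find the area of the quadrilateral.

876

A→B: (-12)(25) − (24)(12) = -588
B→C: (24)(-12) − (12)(25) = -588
C→D: (12)(-20) − (-4)(-12) = -288
D→A: (-4)(12) − (-12)(-20) = -288
Σ = -1752
Area = |Σ|/2 = 876.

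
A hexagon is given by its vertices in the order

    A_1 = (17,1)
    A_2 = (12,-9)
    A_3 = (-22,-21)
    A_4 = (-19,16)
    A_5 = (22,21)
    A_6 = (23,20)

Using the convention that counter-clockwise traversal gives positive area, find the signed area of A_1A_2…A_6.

Cross-terms: -165, -450, -751, -751, -43, -317  ⇒  Σ = -2477
Signed area = Σ/2 = -1238.5 (negative ⇒ clockwise traversal).

-1238.5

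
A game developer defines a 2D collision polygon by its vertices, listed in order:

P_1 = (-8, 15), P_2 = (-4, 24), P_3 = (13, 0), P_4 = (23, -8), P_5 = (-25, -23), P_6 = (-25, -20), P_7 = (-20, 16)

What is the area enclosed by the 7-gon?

Apply the shoelace formula: 2A = Σ (x_i·y_{i+1} − x_{i+1}·y_i), indices taken mod 7.
Cross-terms: -132, -312, -104, -729, -75, -800, -172  ⇒  Σ = -2324
Area = |Σ|/2 = 1162.

1162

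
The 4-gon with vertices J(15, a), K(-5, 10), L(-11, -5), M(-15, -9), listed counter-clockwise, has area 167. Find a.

11

Write out the shoelace sum; only the two edges meeting at J involve a:
2·Area = [((-15)·a − 15·(-9)) + (15·10 − (-5)·a)] + 159
       = -10·a + 444 = 334
⇒ a = 11.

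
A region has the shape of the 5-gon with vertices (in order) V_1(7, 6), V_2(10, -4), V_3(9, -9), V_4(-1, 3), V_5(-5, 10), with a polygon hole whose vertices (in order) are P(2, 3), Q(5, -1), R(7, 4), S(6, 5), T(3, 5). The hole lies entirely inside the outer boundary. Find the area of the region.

92

Outer boundary:
Apply the shoelace (surveyor's) formula: 2A = Σ (x_i·y_{i+1} − x_{i+1}·y_i), indices taken mod 5.
Σ = (-88) + (-54) + (18) + (5) + (-100) = -219
Area = |Σ|/2 = 109.5.
Hole:
Apply the shoelace formula: 2A = Σ (x_i·y_{i+1} − x_{i+1}·y_i), indices taken mod 5.
Σ = (-17) + (27) + (11) + (15) + (-1) = 35
Area = |Σ|/2 = 17.5.
Net area = 109.5 − 17.5 = 92.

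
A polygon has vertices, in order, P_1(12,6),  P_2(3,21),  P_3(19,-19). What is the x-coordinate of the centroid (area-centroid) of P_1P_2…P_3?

34/3

Apply Gauss's area formula. First the cross-terms c_i = x_i·y_{i+1} − x_{i+1}·y_i:
  234, -456, 342  ⇒  2A = 120, A = 60.
Then Σ (x_i + x_{i+1})·c_i = 4080, so x̄ = 4080 / (6·60) = 34/3.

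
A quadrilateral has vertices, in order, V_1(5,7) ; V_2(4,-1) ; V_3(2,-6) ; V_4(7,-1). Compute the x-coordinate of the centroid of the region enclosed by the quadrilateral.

Apply the shoelace formula. First the cross-terms c_i = x_i·y_{i+1} − x_{i+1}·y_i:
  -33, -22, 40, 54  ⇒  2A = 39, A = 19.5.
Then Σ (x_i + x_{i+1})·c_i = 579, so x̄ = 579 / (6·19.5) = 193/39.

193/39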